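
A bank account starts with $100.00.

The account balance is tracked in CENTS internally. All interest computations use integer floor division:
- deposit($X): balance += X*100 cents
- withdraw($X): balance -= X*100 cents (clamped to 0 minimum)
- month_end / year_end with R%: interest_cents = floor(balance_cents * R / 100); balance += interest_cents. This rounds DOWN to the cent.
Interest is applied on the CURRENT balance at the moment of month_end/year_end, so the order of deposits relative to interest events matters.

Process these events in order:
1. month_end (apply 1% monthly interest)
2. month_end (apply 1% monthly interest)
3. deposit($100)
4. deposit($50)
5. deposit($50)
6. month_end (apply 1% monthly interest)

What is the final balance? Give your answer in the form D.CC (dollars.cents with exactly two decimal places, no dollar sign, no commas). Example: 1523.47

Answer: 305.03

Derivation:
After 1 (month_end (apply 1% monthly interest)): balance=$101.00 total_interest=$1.00
After 2 (month_end (apply 1% monthly interest)): balance=$102.01 total_interest=$2.01
After 3 (deposit($100)): balance=$202.01 total_interest=$2.01
After 4 (deposit($50)): balance=$252.01 total_interest=$2.01
After 5 (deposit($50)): balance=$302.01 total_interest=$2.01
After 6 (month_end (apply 1% monthly interest)): balance=$305.03 total_interest=$5.03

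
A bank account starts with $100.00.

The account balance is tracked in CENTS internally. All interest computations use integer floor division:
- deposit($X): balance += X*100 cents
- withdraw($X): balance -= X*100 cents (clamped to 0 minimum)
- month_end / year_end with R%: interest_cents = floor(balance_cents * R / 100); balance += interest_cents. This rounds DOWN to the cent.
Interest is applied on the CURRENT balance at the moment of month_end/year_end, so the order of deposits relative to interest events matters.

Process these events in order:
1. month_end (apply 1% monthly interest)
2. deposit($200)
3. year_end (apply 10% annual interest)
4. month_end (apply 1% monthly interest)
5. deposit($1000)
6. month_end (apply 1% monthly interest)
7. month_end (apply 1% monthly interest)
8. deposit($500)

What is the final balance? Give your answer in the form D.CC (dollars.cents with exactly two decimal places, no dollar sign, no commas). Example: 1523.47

After 1 (month_end (apply 1% monthly interest)): balance=$101.00 total_interest=$1.00
After 2 (deposit($200)): balance=$301.00 total_interest=$1.00
After 3 (year_end (apply 10% annual interest)): balance=$331.10 total_interest=$31.10
After 4 (month_end (apply 1% monthly interest)): balance=$334.41 total_interest=$34.41
After 5 (deposit($1000)): balance=$1334.41 total_interest=$34.41
After 6 (month_end (apply 1% monthly interest)): balance=$1347.75 total_interest=$47.75
After 7 (month_end (apply 1% monthly interest)): balance=$1361.22 total_interest=$61.22
After 8 (deposit($500)): balance=$1861.22 total_interest=$61.22

Answer: 1861.22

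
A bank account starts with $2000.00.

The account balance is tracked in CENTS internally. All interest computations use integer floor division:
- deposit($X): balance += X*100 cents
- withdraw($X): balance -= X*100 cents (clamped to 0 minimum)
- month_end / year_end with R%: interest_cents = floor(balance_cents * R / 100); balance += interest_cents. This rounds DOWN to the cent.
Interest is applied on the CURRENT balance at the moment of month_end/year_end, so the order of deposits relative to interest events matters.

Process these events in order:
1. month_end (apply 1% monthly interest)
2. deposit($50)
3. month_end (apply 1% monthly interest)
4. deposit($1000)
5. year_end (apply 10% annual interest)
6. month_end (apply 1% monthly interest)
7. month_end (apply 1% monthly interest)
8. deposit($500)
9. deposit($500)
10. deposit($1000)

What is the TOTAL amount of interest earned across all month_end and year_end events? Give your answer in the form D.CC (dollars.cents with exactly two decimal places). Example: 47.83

After 1 (month_end (apply 1% monthly interest)): balance=$2020.00 total_interest=$20.00
After 2 (deposit($50)): balance=$2070.00 total_interest=$20.00
After 3 (month_end (apply 1% monthly interest)): balance=$2090.70 total_interest=$40.70
After 4 (deposit($1000)): balance=$3090.70 total_interest=$40.70
After 5 (year_end (apply 10% annual interest)): balance=$3399.77 total_interest=$349.77
After 6 (month_end (apply 1% monthly interest)): balance=$3433.76 total_interest=$383.76
After 7 (month_end (apply 1% monthly interest)): balance=$3468.09 total_interest=$418.09
After 8 (deposit($500)): balance=$3968.09 total_interest=$418.09
After 9 (deposit($500)): balance=$4468.09 total_interest=$418.09
After 10 (deposit($1000)): balance=$5468.09 total_interest=$418.09

Answer: 418.09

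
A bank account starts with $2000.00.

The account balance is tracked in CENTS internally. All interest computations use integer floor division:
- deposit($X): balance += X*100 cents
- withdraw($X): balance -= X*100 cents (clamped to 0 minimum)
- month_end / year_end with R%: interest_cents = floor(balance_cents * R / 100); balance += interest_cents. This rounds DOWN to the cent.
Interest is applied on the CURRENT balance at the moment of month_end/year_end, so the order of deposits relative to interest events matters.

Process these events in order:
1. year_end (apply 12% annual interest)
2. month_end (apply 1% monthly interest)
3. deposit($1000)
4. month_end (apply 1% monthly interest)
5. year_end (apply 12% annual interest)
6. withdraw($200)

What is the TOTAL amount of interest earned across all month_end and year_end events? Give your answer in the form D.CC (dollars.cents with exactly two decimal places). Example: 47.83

After 1 (year_end (apply 12% annual interest)): balance=$2240.00 total_interest=$240.00
After 2 (month_end (apply 1% monthly interest)): balance=$2262.40 total_interest=$262.40
After 3 (deposit($1000)): balance=$3262.40 total_interest=$262.40
After 4 (month_end (apply 1% monthly interest)): balance=$3295.02 total_interest=$295.02
After 5 (year_end (apply 12% annual interest)): balance=$3690.42 total_interest=$690.42
After 6 (withdraw($200)): balance=$3490.42 total_interest=$690.42

Answer: 690.42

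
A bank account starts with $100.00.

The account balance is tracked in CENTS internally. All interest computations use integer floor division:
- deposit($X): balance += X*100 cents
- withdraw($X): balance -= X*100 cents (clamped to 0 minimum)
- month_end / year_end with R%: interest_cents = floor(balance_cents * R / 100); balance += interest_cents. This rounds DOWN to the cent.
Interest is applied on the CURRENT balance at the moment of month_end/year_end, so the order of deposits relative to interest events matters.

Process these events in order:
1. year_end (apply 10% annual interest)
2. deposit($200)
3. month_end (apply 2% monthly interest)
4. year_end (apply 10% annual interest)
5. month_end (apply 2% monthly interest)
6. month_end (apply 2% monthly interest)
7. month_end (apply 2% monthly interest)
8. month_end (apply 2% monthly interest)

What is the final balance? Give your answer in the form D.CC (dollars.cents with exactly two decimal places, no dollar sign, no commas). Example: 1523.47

Answer: 376.47

Derivation:
After 1 (year_end (apply 10% annual interest)): balance=$110.00 total_interest=$10.00
After 2 (deposit($200)): balance=$310.00 total_interest=$10.00
After 3 (month_end (apply 2% monthly interest)): balance=$316.20 total_interest=$16.20
After 4 (year_end (apply 10% annual interest)): balance=$347.82 total_interest=$47.82
After 5 (month_end (apply 2% monthly interest)): balance=$354.77 total_interest=$54.77
After 6 (month_end (apply 2% monthly interest)): balance=$361.86 total_interest=$61.86
After 7 (month_end (apply 2% monthly interest)): balance=$369.09 total_interest=$69.09
After 8 (month_end (apply 2% monthly interest)): balance=$376.47 total_interest=$76.47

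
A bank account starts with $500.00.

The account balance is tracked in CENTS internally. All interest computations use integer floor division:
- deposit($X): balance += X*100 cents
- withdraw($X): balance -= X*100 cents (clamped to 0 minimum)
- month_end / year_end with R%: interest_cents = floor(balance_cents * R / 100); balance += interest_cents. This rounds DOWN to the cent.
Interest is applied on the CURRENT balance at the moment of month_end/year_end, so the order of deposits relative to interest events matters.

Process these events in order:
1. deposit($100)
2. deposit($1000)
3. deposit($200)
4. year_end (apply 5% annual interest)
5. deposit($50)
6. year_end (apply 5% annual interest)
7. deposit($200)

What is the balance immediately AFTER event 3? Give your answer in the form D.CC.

Answer: 1800.00

Derivation:
After 1 (deposit($100)): balance=$600.00 total_interest=$0.00
After 2 (deposit($1000)): balance=$1600.00 total_interest=$0.00
After 3 (deposit($200)): balance=$1800.00 total_interest=$0.00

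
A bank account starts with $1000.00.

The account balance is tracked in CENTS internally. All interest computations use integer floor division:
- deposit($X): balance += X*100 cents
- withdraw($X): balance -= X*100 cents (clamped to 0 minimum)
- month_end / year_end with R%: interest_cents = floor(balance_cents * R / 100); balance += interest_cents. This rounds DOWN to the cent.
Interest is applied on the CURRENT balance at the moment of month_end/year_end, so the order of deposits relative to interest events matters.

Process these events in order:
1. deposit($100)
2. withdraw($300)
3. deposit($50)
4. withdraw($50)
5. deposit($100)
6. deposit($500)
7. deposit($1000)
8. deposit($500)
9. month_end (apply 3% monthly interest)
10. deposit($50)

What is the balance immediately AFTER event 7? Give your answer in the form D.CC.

Answer: 2400.00

Derivation:
After 1 (deposit($100)): balance=$1100.00 total_interest=$0.00
After 2 (withdraw($300)): balance=$800.00 total_interest=$0.00
After 3 (deposit($50)): balance=$850.00 total_interest=$0.00
After 4 (withdraw($50)): balance=$800.00 total_interest=$0.00
After 5 (deposit($100)): balance=$900.00 total_interest=$0.00
After 6 (deposit($500)): balance=$1400.00 total_interest=$0.00
After 7 (deposit($1000)): balance=$2400.00 total_interest=$0.00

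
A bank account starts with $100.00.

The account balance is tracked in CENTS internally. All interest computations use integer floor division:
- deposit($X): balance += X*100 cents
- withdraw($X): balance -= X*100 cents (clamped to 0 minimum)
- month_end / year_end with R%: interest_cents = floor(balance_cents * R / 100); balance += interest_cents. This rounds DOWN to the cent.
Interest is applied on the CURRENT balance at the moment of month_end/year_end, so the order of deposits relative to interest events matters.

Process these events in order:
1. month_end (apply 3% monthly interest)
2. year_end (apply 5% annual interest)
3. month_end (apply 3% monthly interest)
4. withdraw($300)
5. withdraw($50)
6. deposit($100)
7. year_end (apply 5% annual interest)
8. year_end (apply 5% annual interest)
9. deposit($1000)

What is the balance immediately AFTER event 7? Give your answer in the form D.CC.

After 1 (month_end (apply 3% monthly interest)): balance=$103.00 total_interest=$3.00
After 2 (year_end (apply 5% annual interest)): balance=$108.15 total_interest=$8.15
After 3 (month_end (apply 3% monthly interest)): balance=$111.39 total_interest=$11.39
After 4 (withdraw($300)): balance=$0.00 total_interest=$11.39
After 5 (withdraw($50)): balance=$0.00 total_interest=$11.39
After 6 (deposit($100)): balance=$100.00 total_interest=$11.39
After 7 (year_end (apply 5% annual interest)): balance=$105.00 total_interest=$16.39

Answer: 105.00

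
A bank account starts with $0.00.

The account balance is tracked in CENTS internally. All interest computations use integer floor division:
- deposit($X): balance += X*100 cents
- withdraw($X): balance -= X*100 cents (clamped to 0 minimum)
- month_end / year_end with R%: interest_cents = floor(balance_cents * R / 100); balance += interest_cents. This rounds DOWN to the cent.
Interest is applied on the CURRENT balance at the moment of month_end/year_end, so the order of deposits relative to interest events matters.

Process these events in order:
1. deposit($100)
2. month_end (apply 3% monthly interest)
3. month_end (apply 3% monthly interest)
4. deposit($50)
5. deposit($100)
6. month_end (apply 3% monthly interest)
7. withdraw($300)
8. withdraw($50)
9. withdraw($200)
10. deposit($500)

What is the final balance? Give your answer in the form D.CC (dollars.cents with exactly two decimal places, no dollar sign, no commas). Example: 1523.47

Answer: 500.00

Derivation:
After 1 (deposit($100)): balance=$100.00 total_interest=$0.00
After 2 (month_end (apply 3% monthly interest)): balance=$103.00 total_interest=$3.00
After 3 (month_end (apply 3% monthly interest)): balance=$106.09 total_interest=$6.09
After 4 (deposit($50)): balance=$156.09 total_interest=$6.09
After 5 (deposit($100)): balance=$256.09 total_interest=$6.09
After 6 (month_end (apply 3% monthly interest)): balance=$263.77 total_interest=$13.77
After 7 (withdraw($300)): balance=$0.00 total_interest=$13.77
After 8 (withdraw($50)): balance=$0.00 total_interest=$13.77
After 9 (withdraw($200)): balance=$0.00 total_interest=$13.77
After 10 (deposit($500)): balance=$500.00 total_interest=$13.77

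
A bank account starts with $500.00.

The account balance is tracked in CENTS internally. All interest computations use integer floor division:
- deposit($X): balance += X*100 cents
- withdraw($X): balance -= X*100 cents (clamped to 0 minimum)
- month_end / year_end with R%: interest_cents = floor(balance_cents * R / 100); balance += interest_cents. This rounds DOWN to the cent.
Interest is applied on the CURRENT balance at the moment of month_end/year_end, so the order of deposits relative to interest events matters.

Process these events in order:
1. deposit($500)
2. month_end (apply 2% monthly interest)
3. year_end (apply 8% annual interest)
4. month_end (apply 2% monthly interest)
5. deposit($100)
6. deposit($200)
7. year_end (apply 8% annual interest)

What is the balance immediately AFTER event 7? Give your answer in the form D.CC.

After 1 (deposit($500)): balance=$1000.00 total_interest=$0.00
After 2 (month_end (apply 2% monthly interest)): balance=$1020.00 total_interest=$20.00
After 3 (year_end (apply 8% annual interest)): balance=$1101.60 total_interest=$101.60
After 4 (month_end (apply 2% monthly interest)): balance=$1123.63 total_interest=$123.63
After 5 (deposit($100)): balance=$1223.63 total_interest=$123.63
After 6 (deposit($200)): balance=$1423.63 total_interest=$123.63
After 7 (year_end (apply 8% annual interest)): balance=$1537.52 total_interest=$237.52

Answer: 1537.52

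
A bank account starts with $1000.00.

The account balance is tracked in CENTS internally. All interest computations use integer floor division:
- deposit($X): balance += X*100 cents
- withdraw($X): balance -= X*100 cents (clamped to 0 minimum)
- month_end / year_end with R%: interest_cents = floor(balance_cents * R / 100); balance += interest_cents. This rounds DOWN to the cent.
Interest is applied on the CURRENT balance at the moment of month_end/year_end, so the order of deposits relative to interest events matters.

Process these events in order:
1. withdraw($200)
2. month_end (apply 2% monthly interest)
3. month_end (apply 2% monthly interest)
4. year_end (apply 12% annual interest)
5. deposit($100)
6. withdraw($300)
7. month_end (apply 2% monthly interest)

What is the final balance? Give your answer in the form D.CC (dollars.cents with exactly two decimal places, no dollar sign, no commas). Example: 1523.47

After 1 (withdraw($200)): balance=$800.00 total_interest=$0.00
After 2 (month_end (apply 2% monthly interest)): balance=$816.00 total_interest=$16.00
After 3 (month_end (apply 2% monthly interest)): balance=$832.32 total_interest=$32.32
After 4 (year_end (apply 12% annual interest)): balance=$932.19 total_interest=$132.19
After 5 (deposit($100)): balance=$1032.19 total_interest=$132.19
After 6 (withdraw($300)): balance=$732.19 total_interest=$132.19
After 7 (month_end (apply 2% monthly interest)): balance=$746.83 total_interest=$146.83

Answer: 746.83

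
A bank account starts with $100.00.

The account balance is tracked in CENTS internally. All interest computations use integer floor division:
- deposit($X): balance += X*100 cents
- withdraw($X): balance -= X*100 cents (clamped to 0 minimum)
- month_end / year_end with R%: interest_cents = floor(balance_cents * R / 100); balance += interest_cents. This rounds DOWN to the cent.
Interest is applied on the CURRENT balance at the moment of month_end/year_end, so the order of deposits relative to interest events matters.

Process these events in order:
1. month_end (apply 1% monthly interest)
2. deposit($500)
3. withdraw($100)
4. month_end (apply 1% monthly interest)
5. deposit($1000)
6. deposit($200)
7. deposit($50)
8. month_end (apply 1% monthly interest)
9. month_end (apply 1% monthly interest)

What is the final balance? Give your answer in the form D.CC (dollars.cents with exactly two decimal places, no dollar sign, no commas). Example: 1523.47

After 1 (month_end (apply 1% monthly interest)): balance=$101.00 total_interest=$1.00
After 2 (deposit($500)): balance=$601.00 total_interest=$1.00
After 3 (withdraw($100)): balance=$501.00 total_interest=$1.00
After 4 (month_end (apply 1% monthly interest)): balance=$506.01 total_interest=$6.01
After 5 (deposit($1000)): balance=$1506.01 total_interest=$6.01
After 6 (deposit($200)): balance=$1706.01 total_interest=$6.01
After 7 (deposit($50)): balance=$1756.01 total_interest=$6.01
After 8 (month_end (apply 1% monthly interest)): balance=$1773.57 total_interest=$23.57
After 9 (month_end (apply 1% monthly interest)): balance=$1791.30 total_interest=$41.30

Answer: 1791.30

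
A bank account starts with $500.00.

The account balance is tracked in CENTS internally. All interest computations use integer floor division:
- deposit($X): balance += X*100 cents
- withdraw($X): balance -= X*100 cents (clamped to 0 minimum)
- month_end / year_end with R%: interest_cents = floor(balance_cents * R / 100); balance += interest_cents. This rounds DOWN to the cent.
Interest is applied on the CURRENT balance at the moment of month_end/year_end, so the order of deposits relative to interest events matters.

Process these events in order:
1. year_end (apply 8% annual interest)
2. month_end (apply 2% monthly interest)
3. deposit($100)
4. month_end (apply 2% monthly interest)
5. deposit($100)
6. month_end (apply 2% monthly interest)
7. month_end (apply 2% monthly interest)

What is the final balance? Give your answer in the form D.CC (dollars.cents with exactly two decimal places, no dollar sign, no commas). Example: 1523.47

After 1 (year_end (apply 8% annual interest)): balance=$540.00 total_interest=$40.00
After 2 (month_end (apply 2% monthly interest)): balance=$550.80 total_interest=$50.80
After 3 (deposit($100)): balance=$650.80 total_interest=$50.80
After 4 (month_end (apply 2% monthly interest)): balance=$663.81 total_interest=$63.81
After 5 (deposit($100)): balance=$763.81 total_interest=$63.81
After 6 (month_end (apply 2% monthly interest)): balance=$779.08 total_interest=$79.08
After 7 (month_end (apply 2% monthly interest)): balance=$794.66 total_interest=$94.66

Answer: 794.66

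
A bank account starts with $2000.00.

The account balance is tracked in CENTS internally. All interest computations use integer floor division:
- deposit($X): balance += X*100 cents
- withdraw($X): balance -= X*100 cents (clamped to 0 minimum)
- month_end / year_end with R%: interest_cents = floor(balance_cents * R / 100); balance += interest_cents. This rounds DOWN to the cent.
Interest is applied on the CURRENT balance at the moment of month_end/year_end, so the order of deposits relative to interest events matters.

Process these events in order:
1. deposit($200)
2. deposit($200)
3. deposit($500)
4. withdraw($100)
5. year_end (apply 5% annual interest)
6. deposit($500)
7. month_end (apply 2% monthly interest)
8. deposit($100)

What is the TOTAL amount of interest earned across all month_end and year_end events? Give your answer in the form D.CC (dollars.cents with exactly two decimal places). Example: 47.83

Answer: 208.80

Derivation:
After 1 (deposit($200)): balance=$2200.00 total_interest=$0.00
After 2 (deposit($200)): balance=$2400.00 total_interest=$0.00
After 3 (deposit($500)): balance=$2900.00 total_interest=$0.00
After 4 (withdraw($100)): balance=$2800.00 total_interest=$0.00
After 5 (year_end (apply 5% annual interest)): balance=$2940.00 total_interest=$140.00
After 6 (deposit($500)): balance=$3440.00 total_interest=$140.00
After 7 (month_end (apply 2% monthly interest)): balance=$3508.80 total_interest=$208.80
After 8 (deposit($100)): balance=$3608.80 total_interest=$208.80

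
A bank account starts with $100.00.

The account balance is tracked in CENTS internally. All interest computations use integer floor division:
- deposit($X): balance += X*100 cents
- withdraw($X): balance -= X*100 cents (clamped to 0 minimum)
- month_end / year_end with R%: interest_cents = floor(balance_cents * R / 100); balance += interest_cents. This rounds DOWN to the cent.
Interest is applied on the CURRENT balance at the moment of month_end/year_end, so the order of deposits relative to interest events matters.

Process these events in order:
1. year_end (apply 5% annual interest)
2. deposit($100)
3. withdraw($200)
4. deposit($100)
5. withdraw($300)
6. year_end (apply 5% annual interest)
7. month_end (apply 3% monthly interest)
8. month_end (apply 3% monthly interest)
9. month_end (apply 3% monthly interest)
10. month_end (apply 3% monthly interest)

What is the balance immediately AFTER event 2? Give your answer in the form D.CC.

Answer: 205.00

Derivation:
After 1 (year_end (apply 5% annual interest)): balance=$105.00 total_interest=$5.00
After 2 (deposit($100)): balance=$205.00 total_interest=$5.00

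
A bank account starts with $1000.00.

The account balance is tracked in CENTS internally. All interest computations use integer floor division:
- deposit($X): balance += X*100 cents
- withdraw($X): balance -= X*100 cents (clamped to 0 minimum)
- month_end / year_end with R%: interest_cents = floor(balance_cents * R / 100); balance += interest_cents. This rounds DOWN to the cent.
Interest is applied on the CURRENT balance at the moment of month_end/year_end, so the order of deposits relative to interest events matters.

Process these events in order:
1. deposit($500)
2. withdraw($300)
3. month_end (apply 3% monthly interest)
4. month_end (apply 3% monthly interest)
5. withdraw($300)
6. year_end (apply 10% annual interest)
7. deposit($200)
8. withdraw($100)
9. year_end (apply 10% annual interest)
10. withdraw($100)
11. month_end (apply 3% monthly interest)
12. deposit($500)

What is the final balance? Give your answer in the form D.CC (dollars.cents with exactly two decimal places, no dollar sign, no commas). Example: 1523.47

Answer: 1723.03

Derivation:
After 1 (deposit($500)): balance=$1500.00 total_interest=$0.00
After 2 (withdraw($300)): balance=$1200.00 total_interest=$0.00
After 3 (month_end (apply 3% monthly interest)): balance=$1236.00 total_interest=$36.00
After 4 (month_end (apply 3% monthly interest)): balance=$1273.08 total_interest=$73.08
After 5 (withdraw($300)): balance=$973.08 total_interest=$73.08
After 6 (year_end (apply 10% annual interest)): balance=$1070.38 total_interest=$170.38
After 7 (deposit($200)): balance=$1270.38 total_interest=$170.38
After 8 (withdraw($100)): balance=$1170.38 total_interest=$170.38
After 9 (year_end (apply 10% annual interest)): balance=$1287.41 total_interest=$287.41
After 10 (withdraw($100)): balance=$1187.41 total_interest=$287.41
After 11 (month_end (apply 3% monthly interest)): balance=$1223.03 total_interest=$323.03
After 12 (deposit($500)): balance=$1723.03 total_interest=$323.03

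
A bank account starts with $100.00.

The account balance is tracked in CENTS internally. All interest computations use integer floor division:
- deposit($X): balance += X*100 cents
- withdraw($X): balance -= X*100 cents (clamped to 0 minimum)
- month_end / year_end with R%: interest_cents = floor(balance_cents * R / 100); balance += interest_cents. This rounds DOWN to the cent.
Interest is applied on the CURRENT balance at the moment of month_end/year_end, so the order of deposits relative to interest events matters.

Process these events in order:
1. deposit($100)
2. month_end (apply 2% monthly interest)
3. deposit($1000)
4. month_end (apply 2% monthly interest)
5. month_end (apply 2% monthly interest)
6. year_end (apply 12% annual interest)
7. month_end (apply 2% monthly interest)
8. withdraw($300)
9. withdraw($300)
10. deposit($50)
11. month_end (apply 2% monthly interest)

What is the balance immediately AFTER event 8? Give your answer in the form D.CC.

After 1 (deposit($100)): balance=$200.00 total_interest=$0.00
After 2 (month_end (apply 2% monthly interest)): balance=$204.00 total_interest=$4.00
After 3 (deposit($1000)): balance=$1204.00 total_interest=$4.00
After 4 (month_end (apply 2% monthly interest)): balance=$1228.08 total_interest=$28.08
After 5 (month_end (apply 2% monthly interest)): balance=$1252.64 total_interest=$52.64
After 6 (year_end (apply 12% annual interest)): balance=$1402.95 total_interest=$202.95
After 7 (month_end (apply 2% monthly interest)): balance=$1431.00 total_interest=$231.00
After 8 (withdraw($300)): balance=$1131.00 total_interest=$231.00

Answer: 1131.00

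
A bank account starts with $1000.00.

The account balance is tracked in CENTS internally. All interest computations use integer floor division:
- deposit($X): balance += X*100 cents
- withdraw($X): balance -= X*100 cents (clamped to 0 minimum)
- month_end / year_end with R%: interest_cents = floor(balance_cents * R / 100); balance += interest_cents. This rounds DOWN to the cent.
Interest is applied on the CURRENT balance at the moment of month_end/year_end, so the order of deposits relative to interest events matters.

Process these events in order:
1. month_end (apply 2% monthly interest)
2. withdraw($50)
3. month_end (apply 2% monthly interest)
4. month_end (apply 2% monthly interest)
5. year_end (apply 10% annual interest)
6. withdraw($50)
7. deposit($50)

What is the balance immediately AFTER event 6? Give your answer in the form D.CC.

After 1 (month_end (apply 2% monthly interest)): balance=$1020.00 total_interest=$20.00
After 2 (withdraw($50)): balance=$970.00 total_interest=$20.00
After 3 (month_end (apply 2% monthly interest)): balance=$989.40 total_interest=$39.40
After 4 (month_end (apply 2% monthly interest)): balance=$1009.18 total_interest=$59.18
After 5 (year_end (apply 10% annual interest)): balance=$1110.09 total_interest=$160.09
After 6 (withdraw($50)): balance=$1060.09 total_interest=$160.09

Answer: 1060.09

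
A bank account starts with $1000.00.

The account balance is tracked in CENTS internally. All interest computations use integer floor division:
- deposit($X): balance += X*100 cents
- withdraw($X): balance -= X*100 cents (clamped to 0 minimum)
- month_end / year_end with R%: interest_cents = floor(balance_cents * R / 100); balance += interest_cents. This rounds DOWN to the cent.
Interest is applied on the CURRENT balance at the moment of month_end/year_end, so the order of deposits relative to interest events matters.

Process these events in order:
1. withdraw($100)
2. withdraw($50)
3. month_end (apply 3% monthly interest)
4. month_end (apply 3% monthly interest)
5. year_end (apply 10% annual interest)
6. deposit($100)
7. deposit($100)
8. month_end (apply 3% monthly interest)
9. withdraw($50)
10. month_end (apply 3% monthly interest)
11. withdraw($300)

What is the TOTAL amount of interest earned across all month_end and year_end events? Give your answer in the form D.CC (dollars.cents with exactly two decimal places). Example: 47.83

Answer: 213.01

Derivation:
After 1 (withdraw($100)): balance=$900.00 total_interest=$0.00
After 2 (withdraw($50)): balance=$850.00 total_interest=$0.00
After 3 (month_end (apply 3% monthly interest)): balance=$875.50 total_interest=$25.50
After 4 (month_end (apply 3% monthly interest)): balance=$901.76 total_interest=$51.76
After 5 (year_end (apply 10% annual interest)): balance=$991.93 total_interest=$141.93
After 6 (deposit($100)): balance=$1091.93 total_interest=$141.93
After 7 (deposit($100)): balance=$1191.93 total_interest=$141.93
After 8 (month_end (apply 3% monthly interest)): balance=$1227.68 total_interest=$177.68
After 9 (withdraw($50)): balance=$1177.68 total_interest=$177.68
After 10 (month_end (apply 3% monthly interest)): balance=$1213.01 total_interest=$213.01
After 11 (withdraw($300)): balance=$913.01 total_interest=$213.01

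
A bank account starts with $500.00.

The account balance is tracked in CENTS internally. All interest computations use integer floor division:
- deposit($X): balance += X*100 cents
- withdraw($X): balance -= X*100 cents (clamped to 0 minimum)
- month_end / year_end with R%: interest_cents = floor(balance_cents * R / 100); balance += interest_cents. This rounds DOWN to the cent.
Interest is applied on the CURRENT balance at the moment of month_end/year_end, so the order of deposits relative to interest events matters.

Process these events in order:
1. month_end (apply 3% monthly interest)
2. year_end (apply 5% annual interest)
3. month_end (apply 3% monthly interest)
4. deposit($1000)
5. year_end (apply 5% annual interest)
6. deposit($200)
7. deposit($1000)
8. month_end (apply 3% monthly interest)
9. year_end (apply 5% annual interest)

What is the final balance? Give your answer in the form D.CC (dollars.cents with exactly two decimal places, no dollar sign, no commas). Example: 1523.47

Answer: 3065.84

Derivation:
After 1 (month_end (apply 3% monthly interest)): balance=$515.00 total_interest=$15.00
After 2 (year_end (apply 5% annual interest)): balance=$540.75 total_interest=$40.75
After 3 (month_end (apply 3% monthly interest)): balance=$556.97 total_interest=$56.97
After 4 (deposit($1000)): balance=$1556.97 total_interest=$56.97
After 5 (year_end (apply 5% annual interest)): balance=$1634.81 total_interest=$134.81
After 6 (deposit($200)): balance=$1834.81 total_interest=$134.81
After 7 (deposit($1000)): balance=$2834.81 total_interest=$134.81
After 8 (month_end (apply 3% monthly interest)): balance=$2919.85 total_interest=$219.85
After 9 (year_end (apply 5% annual interest)): balance=$3065.84 total_interest=$365.84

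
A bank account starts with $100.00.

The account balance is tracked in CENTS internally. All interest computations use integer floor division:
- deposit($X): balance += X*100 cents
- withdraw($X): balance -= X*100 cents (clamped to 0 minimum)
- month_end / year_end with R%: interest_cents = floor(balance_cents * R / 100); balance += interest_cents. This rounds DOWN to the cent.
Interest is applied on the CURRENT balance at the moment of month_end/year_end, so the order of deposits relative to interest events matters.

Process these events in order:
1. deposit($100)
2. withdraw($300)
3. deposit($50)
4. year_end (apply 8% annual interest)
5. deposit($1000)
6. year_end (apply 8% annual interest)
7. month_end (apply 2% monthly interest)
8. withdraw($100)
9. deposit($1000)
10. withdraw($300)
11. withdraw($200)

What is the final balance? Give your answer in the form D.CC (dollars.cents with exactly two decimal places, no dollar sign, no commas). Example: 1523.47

Answer: 1561.08

Derivation:
After 1 (deposit($100)): balance=$200.00 total_interest=$0.00
After 2 (withdraw($300)): balance=$0.00 total_interest=$0.00
After 3 (deposit($50)): balance=$50.00 total_interest=$0.00
After 4 (year_end (apply 8% annual interest)): balance=$54.00 total_interest=$4.00
After 5 (deposit($1000)): balance=$1054.00 total_interest=$4.00
After 6 (year_end (apply 8% annual interest)): balance=$1138.32 total_interest=$88.32
After 7 (month_end (apply 2% monthly interest)): balance=$1161.08 total_interest=$111.08
After 8 (withdraw($100)): balance=$1061.08 total_interest=$111.08
After 9 (deposit($1000)): balance=$2061.08 total_interest=$111.08
After 10 (withdraw($300)): balance=$1761.08 total_interest=$111.08
After 11 (withdraw($200)): balance=$1561.08 total_interest=$111.08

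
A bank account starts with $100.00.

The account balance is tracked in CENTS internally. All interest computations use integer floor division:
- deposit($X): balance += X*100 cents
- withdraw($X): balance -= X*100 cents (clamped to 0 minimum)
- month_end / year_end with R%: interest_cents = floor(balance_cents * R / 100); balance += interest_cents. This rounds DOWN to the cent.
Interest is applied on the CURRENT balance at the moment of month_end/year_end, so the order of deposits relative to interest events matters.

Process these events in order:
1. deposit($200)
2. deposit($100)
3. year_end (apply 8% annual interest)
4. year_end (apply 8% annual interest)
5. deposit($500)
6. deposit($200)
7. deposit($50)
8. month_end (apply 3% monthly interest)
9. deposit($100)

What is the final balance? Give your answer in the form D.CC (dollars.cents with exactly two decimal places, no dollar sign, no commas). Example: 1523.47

Answer: 1353.05

Derivation:
After 1 (deposit($200)): balance=$300.00 total_interest=$0.00
After 2 (deposit($100)): balance=$400.00 total_interest=$0.00
After 3 (year_end (apply 8% annual interest)): balance=$432.00 total_interest=$32.00
After 4 (year_end (apply 8% annual interest)): balance=$466.56 total_interest=$66.56
After 5 (deposit($500)): balance=$966.56 total_interest=$66.56
After 6 (deposit($200)): balance=$1166.56 total_interest=$66.56
After 7 (deposit($50)): balance=$1216.56 total_interest=$66.56
After 8 (month_end (apply 3% monthly interest)): balance=$1253.05 total_interest=$103.05
After 9 (deposit($100)): balance=$1353.05 total_interest=$103.05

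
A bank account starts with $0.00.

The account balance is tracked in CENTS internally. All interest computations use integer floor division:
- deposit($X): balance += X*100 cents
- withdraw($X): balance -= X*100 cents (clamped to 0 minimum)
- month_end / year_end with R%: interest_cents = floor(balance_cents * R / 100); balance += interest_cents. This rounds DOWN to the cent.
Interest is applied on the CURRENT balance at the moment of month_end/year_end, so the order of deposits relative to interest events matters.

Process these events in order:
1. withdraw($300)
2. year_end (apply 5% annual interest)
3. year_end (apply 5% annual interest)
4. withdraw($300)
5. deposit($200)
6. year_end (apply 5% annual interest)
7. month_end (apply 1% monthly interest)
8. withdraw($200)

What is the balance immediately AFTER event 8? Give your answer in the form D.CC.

After 1 (withdraw($300)): balance=$0.00 total_interest=$0.00
After 2 (year_end (apply 5% annual interest)): balance=$0.00 total_interest=$0.00
After 3 (year_end (apply 5% annual interest)): balance=$0.00 total_interest=$0.00
After 4 (withdraw($300)): balance=$0.00 total_interest=$0.00
After 5 (deposit($200)): balance=$200.00 total_interest=$0.00
After 6 (year_end (apply 5% annual interest)): balance=$210.00 total_interest=$10.00
After 7 (month_end (apply 1% monthly interest)): balance=$212.10 total_interest=$12.10
After 8 (withdraw($200)): balance=$12.10 total_interest=$12.10

Answer: 12.10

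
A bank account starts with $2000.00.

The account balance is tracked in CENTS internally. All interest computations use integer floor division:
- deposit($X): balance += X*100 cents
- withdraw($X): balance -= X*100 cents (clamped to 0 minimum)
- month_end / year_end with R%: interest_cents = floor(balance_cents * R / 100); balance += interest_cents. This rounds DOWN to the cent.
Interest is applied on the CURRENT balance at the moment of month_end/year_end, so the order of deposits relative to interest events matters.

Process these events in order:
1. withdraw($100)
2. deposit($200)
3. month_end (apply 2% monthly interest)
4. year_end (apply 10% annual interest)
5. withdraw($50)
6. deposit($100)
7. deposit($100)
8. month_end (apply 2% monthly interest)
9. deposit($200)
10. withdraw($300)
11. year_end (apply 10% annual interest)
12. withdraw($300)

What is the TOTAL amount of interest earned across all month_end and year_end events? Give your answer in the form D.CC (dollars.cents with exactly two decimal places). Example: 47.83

Answer: 551.95

Derivation:
After 1 (withdraw($100)): balance=$1900.00 total_interest=$0.00
After 2 (deposit($200)): balance=$2100.00 total_interest=$0.00
After 3 (month_end (apply 2% monthly interest)): balance=$2142.00 total_interest=$42.00
After 4 (year_end (apply 10% annual interest)): balance=$2356.20 total_interest=$256.20
After 5 (withdraw($50)): balance=$2306.20 total_interest=$256.20
After 6 (deposit($100)): balance=$2406.20 total_interest=$256.20
After 7 (deposit($100)): balance=$2506.20 total_interest=$256.20
After 8 (month_end (apply 2% monthly interest)): balance=$2556.32 total_interest=$306.32
After 9 (deposit($200)): balance=$2756.32 total_interest=$306.32
After 10 (withdraw($300)): balance=$2456.32 total_interest=$306.32
After 11 (year_end (apply 10% annual interest)): balance=$2701.95 total_interest=$551.95
After 12 (withdraw($300)): balance=$2401.95 total_interest=$551.95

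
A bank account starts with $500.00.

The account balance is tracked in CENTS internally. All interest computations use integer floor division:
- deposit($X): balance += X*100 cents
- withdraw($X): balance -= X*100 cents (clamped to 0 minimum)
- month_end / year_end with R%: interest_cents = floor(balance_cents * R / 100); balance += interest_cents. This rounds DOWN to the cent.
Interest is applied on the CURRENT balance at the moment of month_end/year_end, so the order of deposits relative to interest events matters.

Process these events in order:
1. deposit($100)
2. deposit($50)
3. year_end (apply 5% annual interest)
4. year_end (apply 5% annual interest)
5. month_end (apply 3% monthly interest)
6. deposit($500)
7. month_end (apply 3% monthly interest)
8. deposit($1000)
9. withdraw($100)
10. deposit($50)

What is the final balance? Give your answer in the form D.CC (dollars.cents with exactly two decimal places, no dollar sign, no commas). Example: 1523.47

After 1 (deposit($100)): balance=$600.00 total_interest=$0.00
After 2 (deposit($50)): balance=$650.00 total_interest=$0.00
After 3 (year_end (apply 5% annual interest)): balance=$682.50 total_interest=$32.50
After 4 (year_end (apply 5% annual interest)): balance=$716.62 total_interest=$66.62
After 5 (month_end (apply 3% monthly interest)): balance=$738.11 total_interest=$88.11
After 6 (deposit($500)): balance=$1238.11 total_interest=$88.11
After 7 (month_end (apply 3% monthly interest)): balance=$1275.25 total_interest=$125.25
After 8 (deposit($1000)): balance=$2275.25 total_interest=$125.25
After 9 (withdraw($100)): balance=$2175.25 total_interest=$125.25
After 10 (deposit($50)): balance=$2225.25 total_interest=$125.25

Answer: 2225.25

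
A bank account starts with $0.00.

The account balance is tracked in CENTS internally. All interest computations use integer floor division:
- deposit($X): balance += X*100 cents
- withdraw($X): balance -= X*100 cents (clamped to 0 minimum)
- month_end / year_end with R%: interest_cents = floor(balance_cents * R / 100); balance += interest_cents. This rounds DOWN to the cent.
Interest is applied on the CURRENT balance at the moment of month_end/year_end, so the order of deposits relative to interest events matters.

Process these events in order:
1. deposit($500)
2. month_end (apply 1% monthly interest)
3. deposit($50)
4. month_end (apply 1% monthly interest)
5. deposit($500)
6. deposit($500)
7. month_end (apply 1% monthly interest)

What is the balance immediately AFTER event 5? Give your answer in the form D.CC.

Answer: 1060.55

Derivation:
After 1 (deposit($500)): balance=$500.00 total_interest=$0.00
After 2 (month_end (apply 1% monthly interest)): balance=$505.00 total_interest=$5.00
After 3 (deposit($50)): balance=$555.00 total_interest=$5.00
After 4 (month_end (apply 1% monthly interest)): balance=$560.55 total_interest=$10.55
After 5 (deposit($500)): balance=$1060.55 total_interest=$10.55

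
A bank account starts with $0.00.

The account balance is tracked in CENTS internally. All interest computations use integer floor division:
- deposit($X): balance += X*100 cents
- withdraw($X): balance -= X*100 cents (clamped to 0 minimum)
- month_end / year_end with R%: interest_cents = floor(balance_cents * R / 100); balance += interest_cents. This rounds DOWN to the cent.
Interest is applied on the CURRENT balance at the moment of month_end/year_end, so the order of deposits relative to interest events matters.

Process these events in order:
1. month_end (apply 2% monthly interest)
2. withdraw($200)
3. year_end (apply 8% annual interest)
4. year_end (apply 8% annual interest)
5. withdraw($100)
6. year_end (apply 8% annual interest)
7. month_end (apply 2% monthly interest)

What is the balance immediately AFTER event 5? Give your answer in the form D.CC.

Answer: 0.00

Derivation:
After 1 (month_end (apply 2% monthly interest)): balance=$0.00 total_interest=$0.00
After 2 (withdraw($200)): balance=$0.00 total_interest=$0.00
After 3 (year_end (apply 8% annual interest)): balance=$0.00 total_interest=$0.00
After 4 (year_end (apply 8% annual interest)): balance=$0.00 total_interest=$0.00
After 5 (withdraw($100)): balance=$0.00 total_interest=$0.00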